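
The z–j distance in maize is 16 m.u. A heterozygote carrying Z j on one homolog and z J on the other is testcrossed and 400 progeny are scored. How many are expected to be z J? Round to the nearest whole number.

A map distance of 16 m.u. corresponds to a recombination frequency of 0.160.
The F1 is Z j / z J, so z J is a parental gamete class with expected frequency (1 − r)/2 = 0.840/2 = 0.4200.
Expected number = 0.4200 × 400 = 168.00 ≈ 168.

168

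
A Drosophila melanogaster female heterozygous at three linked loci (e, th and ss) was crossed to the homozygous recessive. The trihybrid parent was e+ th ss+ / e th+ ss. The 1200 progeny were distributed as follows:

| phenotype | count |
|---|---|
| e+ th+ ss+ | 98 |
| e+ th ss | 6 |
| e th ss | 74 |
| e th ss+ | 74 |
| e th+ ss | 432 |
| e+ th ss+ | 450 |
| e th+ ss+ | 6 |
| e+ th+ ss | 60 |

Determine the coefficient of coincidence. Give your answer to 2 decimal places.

The two rarest classes, e+ th ss and e th+ ss+, are the double crossovers. Comparing them with the parentals, only the ss allele has switched, so ss is the middle locus and the order is th – ss – e.
th–ss: (172 + 12)/1200 = 0.1533; ss–e: (134 + 12)/1200 = 0.1217.
Expected DCO frequency = 0.1533 × 0.1217 ≈ 0.01866; observed = 12/1200 ≈ 0.01000.
Coefficient of coincidence = 0.01000/0.01866 ≈ 0.54.

0.54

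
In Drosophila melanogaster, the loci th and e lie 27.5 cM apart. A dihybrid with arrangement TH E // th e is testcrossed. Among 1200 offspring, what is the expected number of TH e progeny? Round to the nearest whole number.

165

A map distance of 27.5 cM corresponds to a recombination frequency of 0.275.
The F1 is TH E / th e, so TH e is a recombinant gamete class with expected frequency r/2 = 0.275/2 = 0.1375.
Expected number = 0.1375 × 1200 = 165.00 ≈ 165.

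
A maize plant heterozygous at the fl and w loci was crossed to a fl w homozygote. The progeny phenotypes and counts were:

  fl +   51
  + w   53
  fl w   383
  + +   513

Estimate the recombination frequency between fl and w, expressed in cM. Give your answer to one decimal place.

10.4 cM

The two most frequent classes, + + (513) and fl w (383), are the parental types, so the F1 was + + / fl w.
The recombinant classes are + w and fl +: 53 + 51 = 104.
Recombination frequency = 104/1000 = 0.1040 ≈ 10.4%, i.e. 10.4 cM.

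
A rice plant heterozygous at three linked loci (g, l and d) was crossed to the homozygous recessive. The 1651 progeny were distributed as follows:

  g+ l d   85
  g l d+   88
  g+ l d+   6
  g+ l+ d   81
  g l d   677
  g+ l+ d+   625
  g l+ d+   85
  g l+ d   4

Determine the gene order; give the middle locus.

l

The two most frequent reciprocal classes, g l d and g+ l+ d+, are the parental types, so the F1 was g l d / g+ l+ d+.
The two rarest classes, g l+ d and g+ l d+, are the double crossovers. Comparing them with the parentals, only the l allele has switched, so l is the middle locus and the order is d – l – g.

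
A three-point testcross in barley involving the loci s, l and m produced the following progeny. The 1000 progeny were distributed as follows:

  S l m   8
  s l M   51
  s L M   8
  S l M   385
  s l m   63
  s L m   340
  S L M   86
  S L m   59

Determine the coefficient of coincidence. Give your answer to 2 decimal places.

0.77

The two most frequent reciprocal classes, s L m and S l M, are the parental types, so the F1 was s L m / S l M.
The two rarest classes, s L M and S l m, are the double crossovers. Comparing them with the parentals, only the m allele has switched, so m is the middle locus and the order is s – m – l.
s–m: (110 + 16)/1000 = 0.1260; m–l: (149 + 16)/1000 = 0.1650.
Expected DCO frequency = 0.1260 × 0.1650 ≈ 0.02079; observed = 16/1000 ≈ 0.01600.
Coefficient of coincidence = 0.01600/0.02079 ≈ 0.77.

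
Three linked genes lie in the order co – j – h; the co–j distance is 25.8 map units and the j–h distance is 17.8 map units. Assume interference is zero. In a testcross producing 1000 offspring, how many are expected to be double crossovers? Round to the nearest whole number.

Map distances give recombination frequencies of 0.258 and 0.178 for the two intervals.
With no interference, expected double-crossover frequency = 0.258 × 0.178 = 0.04592.
Expected number = 0.04592 × 1000 = 45.92 ≈ 46.

46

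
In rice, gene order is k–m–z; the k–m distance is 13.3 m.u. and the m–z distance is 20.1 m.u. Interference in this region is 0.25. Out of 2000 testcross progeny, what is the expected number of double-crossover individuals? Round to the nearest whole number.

Map distances give recombination frequencies of 0.133 and 0.201 for the two intervals.
With interference 0.25 (so coincidence = 0.75), expected double-crossover frequency = 0.133 × 0.201 × 0.75 = 0.02005.
Expected number = 0.02005 × 2000 = 40.10 ≈ 40.

40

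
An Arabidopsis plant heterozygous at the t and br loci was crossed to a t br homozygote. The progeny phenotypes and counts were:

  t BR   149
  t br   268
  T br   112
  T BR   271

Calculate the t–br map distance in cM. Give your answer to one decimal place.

The two most frequent classes, T BR (271) and t br (268), are the parental types, so the F1 was T BR / t br.
The recombinant classes are T br and t BR: 112 + 149 = 261.
Recombination frequency = 261/800 = 0.3262 ≈ 32.6%, i.e. 32.6 cM.

32.6 cM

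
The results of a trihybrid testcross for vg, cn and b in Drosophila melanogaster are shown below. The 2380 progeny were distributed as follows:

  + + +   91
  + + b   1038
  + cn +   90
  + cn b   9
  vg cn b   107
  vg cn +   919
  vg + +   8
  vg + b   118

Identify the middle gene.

The two most frequent reciprocal classes, + + b and vg cn +, are the parental types, so the F1 was + + b / vg cn +.
The two rarest classes, + cn b and vg + +, are the double crossovers. Comparing them with the parentals, only the cn allele has switched, so cn is the middle locus and the order is vg – cn – b.

cn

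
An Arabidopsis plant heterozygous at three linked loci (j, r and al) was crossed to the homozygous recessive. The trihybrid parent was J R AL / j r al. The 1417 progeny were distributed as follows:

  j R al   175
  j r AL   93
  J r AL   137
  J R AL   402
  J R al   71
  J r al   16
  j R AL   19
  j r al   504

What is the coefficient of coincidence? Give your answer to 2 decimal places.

The two rarest classes, j R AL and J r al, are the double crossovers. Comparing them with the parentals, only the j allele has switched, so j is the middle locus and the order is r – j – al.
r–j: (312 + 35)/1417 = 0.2449; j–al: (164 + 35)/1417 = 0.1404.
Expected DCO frequency = 0.2449 × 0.1404 ≈ 0.03438; observed = 35/1417 ≈ 0.02470.
Coefficient of coincidence = 0.02470/0.03438 ≈ 0.72.

0.72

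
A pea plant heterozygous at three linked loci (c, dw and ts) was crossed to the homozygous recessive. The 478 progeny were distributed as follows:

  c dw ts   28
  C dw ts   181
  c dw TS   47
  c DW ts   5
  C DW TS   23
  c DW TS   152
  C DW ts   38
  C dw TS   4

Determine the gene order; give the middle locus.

The two most frequent reciprocal classes, C dw ts and c DW TS, are the parental types, so the F1 was C dw ts / c DW TS.
The two rarest classes, C dw TS and c DW ts, are the double crossovers. Comparing them with the parentals, only the ts allele has switched, so ts is the middle locus and the order is dw – ts – c.

ts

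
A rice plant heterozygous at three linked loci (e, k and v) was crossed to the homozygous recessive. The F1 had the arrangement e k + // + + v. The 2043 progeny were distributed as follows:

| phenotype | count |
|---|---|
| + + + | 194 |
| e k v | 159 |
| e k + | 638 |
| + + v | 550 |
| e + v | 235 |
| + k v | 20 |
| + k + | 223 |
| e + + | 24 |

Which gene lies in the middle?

k

The two rarest classes, e + + and + k v, are the double crossovers. Comparing them with the parentals, only the k allele has switched, so k is the middle locus and the order is e – k – v.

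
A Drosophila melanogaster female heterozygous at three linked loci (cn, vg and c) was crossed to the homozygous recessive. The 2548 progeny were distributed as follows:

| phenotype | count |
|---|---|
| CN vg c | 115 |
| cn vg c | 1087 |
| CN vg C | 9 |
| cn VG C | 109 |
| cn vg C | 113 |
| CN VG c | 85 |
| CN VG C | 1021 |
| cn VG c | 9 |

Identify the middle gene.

The two most frequent reciprocal classes, cn vg c and CN VG C, are the parental types, so the F1 was cn vg c / CN VG C.
The two rarest classes, cn VG c and CN vg C, are the double crossovers. Comparing them with the parentals, only the vg allele has switched, so vg is the middle locus and the order is c – vg – cn.

vg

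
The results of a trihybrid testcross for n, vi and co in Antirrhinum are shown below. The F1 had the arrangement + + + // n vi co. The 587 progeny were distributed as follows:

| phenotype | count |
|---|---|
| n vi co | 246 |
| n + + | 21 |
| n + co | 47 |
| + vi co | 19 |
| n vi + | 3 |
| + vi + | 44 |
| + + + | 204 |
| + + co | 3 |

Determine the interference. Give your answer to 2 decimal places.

The two rarest classes, + + co and n vi +, are the double crossovers. Comparing them with the parentals, only the co allele has switched, so co is the middle locus and the order is vi – co – n.
vi–co: (91 + 6)/587 = 0.1652; co–n: (40 + 6)/587 = 0.0784.
Expected DCO frequency = 0.1652 × 0.0784 ≈ 0.01295; observed = 6/587 ≈ 0.01022.
Coefficient of coincidence = 0.01022/0.01295 ≈ 0.79; interference = 1 − 0.79 = 0.21.

0.21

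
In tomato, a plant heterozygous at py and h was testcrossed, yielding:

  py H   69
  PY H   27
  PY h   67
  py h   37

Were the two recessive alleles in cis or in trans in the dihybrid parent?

trans

The two most frequent classes are PY h (67) and py H (69); these are the parental (non-recombinant) types.
So the F1 carried PY h on one chromosome and py H on the other — the recessive alleles are on opposite chromosomes (trans / repulsion).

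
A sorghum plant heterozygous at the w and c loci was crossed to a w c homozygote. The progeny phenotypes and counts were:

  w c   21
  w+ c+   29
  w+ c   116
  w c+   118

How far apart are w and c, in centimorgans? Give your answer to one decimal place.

17.6 centimorgans

The two most frequent classes, w+ c (116) and w c+ (118), are the parental types, so the F1 was w+ c / w c+.
The recombinant classes are w+ c+ and w c: 29 + 21 = 50.
Recombination frequency = 50/284 = 0.1761 ≈ 17.6%, i.e. 17.6 centimorgans.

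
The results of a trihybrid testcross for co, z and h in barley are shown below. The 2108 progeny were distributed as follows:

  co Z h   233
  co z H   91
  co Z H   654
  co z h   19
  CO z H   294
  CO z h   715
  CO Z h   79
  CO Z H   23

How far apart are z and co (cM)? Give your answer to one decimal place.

10.1 cM

The two most frequent reciprocal classes, CO z h and co Z H, are the parental types, so the F1 was CO z h / co Z H.
The two rarest classes, co z h and CO Z H, are the double crossovers. Comparing them with the parentals, only the co allele has switched, so co is the middle locus and the order is z – co – h.
Crossovers in the z–co interval produce the single-crossover classes CO Z h and co z H (79 + 91 = 170) plus the double crossovers (42).
RF(z–co) = (170 + 42) / 2108 = 212/2108 = 0.1006 → 10.1 cM.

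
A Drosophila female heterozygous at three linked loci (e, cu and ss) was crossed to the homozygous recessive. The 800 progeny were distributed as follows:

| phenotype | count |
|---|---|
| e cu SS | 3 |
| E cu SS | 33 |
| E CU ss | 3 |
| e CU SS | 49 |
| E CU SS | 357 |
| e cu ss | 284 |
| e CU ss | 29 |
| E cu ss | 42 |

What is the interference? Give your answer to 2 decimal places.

The two most frequent reciprocal classes, E CU SS and e cu ss, are the parental types, so the F1 was E CU SS / e cu ss.
The two rarest classes, E CU ss and e cu SS, are the double crossovers. Comparing them with the parentals, only the ss allele has switched, so ss is the middle locus and the order is e – ss – cu.
e–ss: (91 + 6)/800 = 0.1212; ss–cu: (62 + 6)/800 = 0.0850.
Expected DCO frequency = 0.1212 × 0.0850 ≈ 0.01030; observed = 6/800 ≈ 0.00750.
Coefficient of coincidence = 0.00750/0.01030 ≈ 0.73; interference = 1 − 0.73 = 0.27.

0.27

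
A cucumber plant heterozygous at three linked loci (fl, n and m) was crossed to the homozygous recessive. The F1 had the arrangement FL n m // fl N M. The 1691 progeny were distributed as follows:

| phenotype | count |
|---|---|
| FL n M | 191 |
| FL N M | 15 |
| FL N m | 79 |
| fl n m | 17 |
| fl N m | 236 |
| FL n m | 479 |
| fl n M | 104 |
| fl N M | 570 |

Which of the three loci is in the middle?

The two rarest classes, fl n m and FL N M, are the double crossovers. Comparing them with the parentals, only the fl allele has switched, so fl is the middle locus and the order is m – fl – n.

fl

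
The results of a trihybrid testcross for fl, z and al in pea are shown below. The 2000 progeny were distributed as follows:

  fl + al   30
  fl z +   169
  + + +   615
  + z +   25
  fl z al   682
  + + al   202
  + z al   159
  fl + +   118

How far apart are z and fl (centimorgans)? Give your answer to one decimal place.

16.6 centimorgans

The two most frequent reciprocal classes, fl z al and + + +, are the parental types, so the F1 was fl z al / + + +.
The two rarest classes, fl + al and + z +, are the double crossovers. Comparing them with the parentals, only the z allele has switched, so z is the middle locus and the order is fl – z – al.
Crossovers in the fl–z interval produce the single-crossover classes + z al and fl + + (159 + 118 = 277) plus the double crossovers (55).
RF(fl–z) = (277 + 55) / 2000 = 332/2000 = 0.1660 → 16.6 centimorgans.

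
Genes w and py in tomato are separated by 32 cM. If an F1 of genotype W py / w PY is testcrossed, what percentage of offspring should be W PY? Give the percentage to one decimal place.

A map distance of 32 cM corresponds to a recombination frequency of 0.320.
The F1 is W py / w PY, so W PY is a recombinant gamete class with expected frequency r/2 = 0.320/2 = 0.1600.
That is 0.1600 = 16.0% of the progeny.

16.0%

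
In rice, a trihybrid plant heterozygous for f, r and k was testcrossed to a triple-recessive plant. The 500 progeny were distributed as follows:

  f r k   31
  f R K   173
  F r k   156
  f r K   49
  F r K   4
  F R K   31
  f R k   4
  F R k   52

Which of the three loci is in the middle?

The two most frequent reciprocal classes, f R K and F r k, are the parental types, so the F1 was f R K / F r k.
The two rarest classes, f R k and F r K, are the double crossovers. Comparing them with the parentals, only the k allele has switched, so k is the middle locus and the order is r – k – f.

k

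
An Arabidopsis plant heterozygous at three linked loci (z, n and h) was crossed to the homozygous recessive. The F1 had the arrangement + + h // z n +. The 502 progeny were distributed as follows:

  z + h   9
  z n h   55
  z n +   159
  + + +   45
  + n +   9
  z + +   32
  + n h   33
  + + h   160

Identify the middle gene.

z

The two rarest classes, z + h and + n +, are the double crossovers. Comparing them with the parentals, only the z allele has switched, so z is the middle locus and the order is n – z – h.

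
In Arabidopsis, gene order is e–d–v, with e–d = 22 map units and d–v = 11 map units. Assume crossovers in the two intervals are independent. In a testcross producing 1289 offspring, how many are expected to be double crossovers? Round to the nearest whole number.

31

Map distances give recombination frequencies of 0.220 and 0.110 for the two intervals.
With no interference, expected double-crossover frequency = 0.220 × 0.110 = 0.02420.
Expected number = 0.02420 × 1289 = 31.19 ≈ 31.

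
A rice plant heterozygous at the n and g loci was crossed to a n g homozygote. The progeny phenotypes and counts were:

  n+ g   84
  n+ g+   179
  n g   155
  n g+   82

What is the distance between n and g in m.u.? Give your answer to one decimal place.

The two most frequent classes, n+ g+ (179) and n g (155), are the parental types, so the F1 was n+ g+ / n g.
The recombinant classes are n+ g and n g+: 84 + 82 = 166.
Recombination frequency = 166/500 = 0.3320 ≈ 33.2%, i.e. 33.2 m.u.

33.2 m.u.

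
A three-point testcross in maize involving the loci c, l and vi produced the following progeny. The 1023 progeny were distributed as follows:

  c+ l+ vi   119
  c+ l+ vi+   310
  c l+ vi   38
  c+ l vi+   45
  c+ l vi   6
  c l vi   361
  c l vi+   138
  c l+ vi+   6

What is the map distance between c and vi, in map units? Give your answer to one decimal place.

The two most frequent reciprocal classes, c l vi and c+ l+ vi+, are the parental types, so the F1 was c l vi / c+ l+ vi+.
The two rarest classes, c+ l vi and c l+ vi+, are the double crossovers. Comparing them with the parentals, only the c allele has switched, so c is the middle locus and the order is l – c – vi.
Crossovers in the c–vi interval produce the single-crossover classes c l vi+ and c+ l+ vi (138 + 119 = 257) plus the double crossovers (12).
RF(c–vi) = (257 + 12) / 1023 = 269/1023 = 0.2630 → 26.3 map units.

26.3 map units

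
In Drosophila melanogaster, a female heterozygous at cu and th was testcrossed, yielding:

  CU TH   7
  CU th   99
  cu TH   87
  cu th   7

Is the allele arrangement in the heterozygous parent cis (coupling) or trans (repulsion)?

trans

The two most frequent classes are CU th (99) and cu TH (87); these are the parental (non-recombinant) types.
So the F1 carried CU th on one chromosome and cu TH on the other — the recessive alleles are on opposite chromosomes (trans / repulsion).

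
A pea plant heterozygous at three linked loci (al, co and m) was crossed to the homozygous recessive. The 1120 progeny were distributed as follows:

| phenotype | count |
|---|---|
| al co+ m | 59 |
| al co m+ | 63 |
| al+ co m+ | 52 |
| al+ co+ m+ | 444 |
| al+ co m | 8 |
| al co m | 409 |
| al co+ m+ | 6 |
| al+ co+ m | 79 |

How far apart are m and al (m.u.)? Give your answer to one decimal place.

13.9 m.u.

The two most frequent reciprocal classes, al+ co+ m+ and al co m, are the parental types, so the F1 was al+ co+ m+ / al co m.
The two rarest classes, al co+ m+ and al+ co m, are the double crossovers. Comparing them with the parentals, only the al allele has switched, so al is the middle locus and the order is co – al – m.
Crossovers in the al–m interval produce the single-crossover classes al+ co+ m and al co m+ (79 + 63 = 142) plus the double crossovers (14).
RF(al–m) = (142 + 14) / 1120 = 156/1120 = 0.1393 → 13.9 m.u.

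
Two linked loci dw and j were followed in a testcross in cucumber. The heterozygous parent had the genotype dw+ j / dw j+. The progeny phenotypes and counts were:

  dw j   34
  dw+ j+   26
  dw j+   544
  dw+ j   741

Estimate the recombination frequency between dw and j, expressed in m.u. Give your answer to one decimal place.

4.5 m.u.

The recombinant classes are dw+ j+ and dw j: 26 + 34 = 60.
Recombination frequency = 60/1345 = 0.0446 ≈ 4.5%, i.e. 4.5 m.u.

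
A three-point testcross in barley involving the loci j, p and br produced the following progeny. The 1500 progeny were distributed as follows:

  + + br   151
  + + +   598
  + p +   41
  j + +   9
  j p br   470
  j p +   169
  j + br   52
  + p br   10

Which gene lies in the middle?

j

The two most frequent reciprocal classes, + + + and j p br, are the parental types, so the F1 was + + + / j p br.
The two rarest classes, j + + and + p br, are the double crossovers. Comparing them with the parentals, only the j allele has switched, so j is the middle locus and the order is p – j – br.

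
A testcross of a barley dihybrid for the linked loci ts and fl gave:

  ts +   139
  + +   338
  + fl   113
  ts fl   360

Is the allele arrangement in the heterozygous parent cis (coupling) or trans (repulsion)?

cis

The two most frequent classes are + + (338) and ts fl (360); these are the parental (non-recombinant) types.
So the F1 carried + + on one chromosome and ts fl on the other — the recessive alleles are on the same chromosome (cis / coupling).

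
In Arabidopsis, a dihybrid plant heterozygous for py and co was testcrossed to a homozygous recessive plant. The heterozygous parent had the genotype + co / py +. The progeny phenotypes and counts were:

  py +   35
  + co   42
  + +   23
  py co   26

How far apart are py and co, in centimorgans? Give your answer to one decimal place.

38.9 centimorgans

The recombinant classes are + + and py co: 23 + 26 = 49.
Recombination frequency = 49/126 = 0.3889 ≈ 38.9%, i.e. 38.9 centimorgans.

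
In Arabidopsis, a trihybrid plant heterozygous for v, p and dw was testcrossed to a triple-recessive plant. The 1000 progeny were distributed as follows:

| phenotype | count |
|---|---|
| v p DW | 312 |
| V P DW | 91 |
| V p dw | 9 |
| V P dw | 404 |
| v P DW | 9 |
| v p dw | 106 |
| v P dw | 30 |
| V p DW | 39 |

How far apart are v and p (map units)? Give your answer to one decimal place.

8.7 map units

The two most frequent reciprocal classes, V P dw and v p DW, are the parental types, so the F1 was V P dw / v p DW.
The two rarest classes, V p dw and v P DW, are the double crossovers. Comparing them with the parentals, only the p allele has switched, so p is the middle locus and the order is v – p – dw.
Crossovers in the v–p interval produce the single-crossover classes v P dw and V p DW (30 + 39 = 69) plus the double crossovers (18).
RF(v–p) = (69 + 18) / 1000 = 87/1000 = 0.0870 → 8.7 map units.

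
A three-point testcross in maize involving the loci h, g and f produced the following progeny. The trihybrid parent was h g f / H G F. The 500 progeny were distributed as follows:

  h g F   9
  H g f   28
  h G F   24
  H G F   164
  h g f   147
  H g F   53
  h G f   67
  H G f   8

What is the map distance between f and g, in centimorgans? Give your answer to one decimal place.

27.4 centimorgans

The two rarest classes, h g F and H G f, are the double crossovers. Comparing them with the parentals, only the f allele has switched, so f is the middle locus and the order is h – f – g.
Crossovers in the f–g interval produce the single-crossover classes h G f and H g F (67 + 53 = 120) plus the double crossovers (17).
RF(f–g) = (120 + 17) / 500 = 137/500 = 0.2740 → 27.4 centimorgans.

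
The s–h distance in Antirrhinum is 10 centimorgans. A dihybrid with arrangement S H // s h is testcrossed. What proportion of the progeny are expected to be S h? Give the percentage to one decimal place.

A map distance of 10 centimorgans corresponds to a recombination frequency of 0.100.
The F1 is S H / s h, so S h is a recombinant gamete class with expected frequency r/2 = 0.100/2 = 0.0500.
That is 0.0500 = 5.0% of the progeny.

5.0%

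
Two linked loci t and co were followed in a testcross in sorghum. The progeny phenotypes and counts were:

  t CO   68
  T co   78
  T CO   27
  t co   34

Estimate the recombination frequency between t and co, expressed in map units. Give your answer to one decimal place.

29.5 map units

The two most frequent classes, T co (78) and t CO (68), are the parental types, so the F1 was T co / t CO.
The recombinant classes are T CO and t co: 27 + 34 = 61.
Recombination frequency = 61/207 = 0.2947 ≈ 29.5%, i.e. 29.5 map units.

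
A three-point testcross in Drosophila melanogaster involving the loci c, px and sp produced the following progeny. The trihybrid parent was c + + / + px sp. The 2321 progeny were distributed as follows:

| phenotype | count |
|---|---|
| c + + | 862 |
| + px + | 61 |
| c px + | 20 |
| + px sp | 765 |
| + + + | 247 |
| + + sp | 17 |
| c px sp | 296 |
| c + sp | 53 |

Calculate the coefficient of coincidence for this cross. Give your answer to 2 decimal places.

The two rarest classes, c px + and + + sp, are the double crossovers. Comparing them with the parentals, only the px allele has switched, so px is the middle locus and the order is sp – px – c.
sp–px: (114 + 37)/2321 = 0.0651; px–c: (543 + 37)/2321 = 0.2499.
Expected DCO frequency = 0.0651 × 0.2499 ≈ 0.01627; observed = 37/2321 ≈ 0.01594.
Coefficient of coincidence = 0.01594/0.01627 ≈ 0.98.

0.98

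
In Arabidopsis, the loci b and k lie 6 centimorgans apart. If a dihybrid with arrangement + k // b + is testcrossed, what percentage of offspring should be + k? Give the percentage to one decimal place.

47.0%

A map distance of 6 centimorgans corresponds to a recombination frequency of 0.060.
The F1 is + k / b +, so + k is a parental gamete class with expected frequency (1 − r)/2 = 0.940/2 = 0.4700.
That is 0.4700 = 47.0% of the progeny.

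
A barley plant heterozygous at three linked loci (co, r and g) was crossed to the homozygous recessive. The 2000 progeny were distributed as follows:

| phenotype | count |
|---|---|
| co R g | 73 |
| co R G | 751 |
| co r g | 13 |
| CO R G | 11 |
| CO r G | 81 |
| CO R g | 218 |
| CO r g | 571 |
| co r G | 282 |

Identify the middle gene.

co

The two most frequent reciprocal classes, co R G and CO r g, are the parental types, so the F1 was co R G / CO r g.
The two rarest classes, CO R G and co r g, are the double crossovers. Comparing them with the parentals, only the co allele has switched, so co is the middle locus and the order is r – co – g.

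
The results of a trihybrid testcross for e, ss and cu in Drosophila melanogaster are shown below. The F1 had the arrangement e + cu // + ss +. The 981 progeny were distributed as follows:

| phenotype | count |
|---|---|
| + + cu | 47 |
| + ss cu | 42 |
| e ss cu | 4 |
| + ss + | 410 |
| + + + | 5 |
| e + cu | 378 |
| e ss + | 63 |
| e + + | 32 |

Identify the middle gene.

The two rarest classes, e ss cu and + + +, are the double crossovers. Comparing them with the parentals, only the ss allele has switched, so ss is the middle locus and the order is e – ss – cu.

ss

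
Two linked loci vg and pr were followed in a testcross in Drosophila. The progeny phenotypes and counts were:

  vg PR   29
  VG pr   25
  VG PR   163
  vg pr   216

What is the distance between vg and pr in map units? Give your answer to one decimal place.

The two most frequent classes, VG PR (163) and vg pr (216), are the parental types, so the F1 was VG PR / vg pr.
The recombinant classes are VG pr and vg PR: 25 + 29 = 54.
Recombination frequency = 54/433 = 0.1247 ≈ 12.5%, i.e. 12.5 map units.

12.5 map units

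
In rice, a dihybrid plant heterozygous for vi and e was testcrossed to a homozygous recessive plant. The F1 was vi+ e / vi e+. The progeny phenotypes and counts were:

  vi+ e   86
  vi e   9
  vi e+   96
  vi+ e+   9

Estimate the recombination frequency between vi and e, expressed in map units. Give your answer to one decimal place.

9.0 map units

The recombinant classes are vi+ e+ and vi e: 9 + 9 = 18.
Recombination frequency = 18/200 = 0.0900 ≈ 9.0%, i.e. 9.0 map units.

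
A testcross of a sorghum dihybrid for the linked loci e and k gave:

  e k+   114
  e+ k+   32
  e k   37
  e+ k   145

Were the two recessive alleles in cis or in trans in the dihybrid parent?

trans

The two most frequent classes are e+ k (145) and e k+ (114); these are the parental (non-recombinant) types.
So the F1 carried e+ k on one chromosome and e k+ on the other — the recessive alleles are on opposite chromosomes (trans / repulsion).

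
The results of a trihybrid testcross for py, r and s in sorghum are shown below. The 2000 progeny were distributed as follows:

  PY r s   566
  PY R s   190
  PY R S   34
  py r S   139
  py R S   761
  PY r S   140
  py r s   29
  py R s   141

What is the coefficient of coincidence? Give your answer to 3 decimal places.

0.934

The two most frequent reciprocal classes, PY r s and py R S, are the parental types, so the F1 was PY r s / py R S.
The two rarest classes, py r s and PY R S, are the double crossovers. Comparing them with the parentals, only the py allele has switched, so py is the middle locus and the order is s – py – r.
s–py: (281 + 63)/2000 = 0.1720; py–r: (329 + 63)/2000 = 0.1960.
Expected DCO frequency = 0.1720 × 0.1960 ≈ 0.03371; observed = 63/2000 ≈ 0.03150.
Coefficient of coincidence = 0.03150/0.03371 ≈ 0.934.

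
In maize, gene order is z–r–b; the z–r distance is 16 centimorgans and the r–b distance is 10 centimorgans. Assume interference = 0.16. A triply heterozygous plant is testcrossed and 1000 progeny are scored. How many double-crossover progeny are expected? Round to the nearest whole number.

Map distances give recombination frequencies of 0.160 and 0.100 for the two intervals.
With interference 0.16 (so coincidence = 0.84), expected double-crossover frequency = 0.160 × 0.100 × 0.84 = 0.01344.
Expected number = 0.01344 × 1000 = 13.44 ≈ 13.

13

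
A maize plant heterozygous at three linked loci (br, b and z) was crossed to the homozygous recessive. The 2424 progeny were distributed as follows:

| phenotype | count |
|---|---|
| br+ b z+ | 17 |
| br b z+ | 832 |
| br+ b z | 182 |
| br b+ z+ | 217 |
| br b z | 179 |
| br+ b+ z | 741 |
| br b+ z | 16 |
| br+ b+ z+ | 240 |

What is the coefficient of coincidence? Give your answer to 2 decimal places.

The two most frequent reciprocal classes, br+ b+ z and br b z+, are the parental types, so the F1 was br+ b+ z / br b z+.
The two rarest classes, br b+ z and br+ b z+, are the double crossovers. Comparing them with the parentals, only the br allele has switched, so br is the middle locus and the order is b – br – z.
b–br: (399 + 33)/2424 = 0.1782; br–z: (419 + 33)/2424 = 0.1865.
Expected DCO frequency = 0.1782 × 0.1865 ≈ 0.03323; observed = 33/2424 ≈ 0.01361.
Coefficient of coincidence = 0.01361/0.03323 ≈ 0.41.

0.41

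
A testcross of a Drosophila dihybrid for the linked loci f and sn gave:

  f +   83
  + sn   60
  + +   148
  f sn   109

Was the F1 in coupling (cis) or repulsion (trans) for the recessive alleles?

The two most frequent classes are + + (148) and f sn (109); these are the parental (non-recombinant) types.
So the F1 carried + + on one chromosome and f sn on the other — the recessive alleles are on the same chromosome (cis / coupling).

cis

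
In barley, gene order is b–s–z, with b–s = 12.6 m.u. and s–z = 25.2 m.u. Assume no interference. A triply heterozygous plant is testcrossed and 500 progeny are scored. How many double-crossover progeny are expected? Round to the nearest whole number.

16

Map distances give recombination frequencies of 0.126 and 0.252 for the two intervals.
With no interference, expected double-crossover frequency = 0.126 × 0.252 = 0.03175.
Expected number = 0.03175 × 500 = 15.88 ≈ 16.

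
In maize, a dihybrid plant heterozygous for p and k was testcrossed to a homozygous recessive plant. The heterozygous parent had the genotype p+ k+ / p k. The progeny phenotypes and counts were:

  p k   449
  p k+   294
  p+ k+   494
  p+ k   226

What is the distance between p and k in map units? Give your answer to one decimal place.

35.5 map units

The recombinant classes are p+ k and p k+: 226 + 294 = 520.
Recombination frequency = 520/1463 = 0.3554 ≈ 35.5%, i.e. 35.5 map units.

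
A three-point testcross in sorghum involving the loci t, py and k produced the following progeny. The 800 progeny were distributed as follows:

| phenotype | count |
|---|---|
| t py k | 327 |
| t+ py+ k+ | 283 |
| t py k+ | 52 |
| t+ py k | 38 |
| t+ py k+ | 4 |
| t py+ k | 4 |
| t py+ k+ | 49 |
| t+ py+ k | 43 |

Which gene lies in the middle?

The two most frequent reciprocal classes, t+ py+ k+ and t py k, are the parental types, so the F1 was t+ py+ k+ / t py k.
The two rarest classes, t+ py k+ and t py+ k, are the double crossovers. Comparing them with the parentals, only the py allele has switched, so py is the middle locus and the order is k – py – t.

py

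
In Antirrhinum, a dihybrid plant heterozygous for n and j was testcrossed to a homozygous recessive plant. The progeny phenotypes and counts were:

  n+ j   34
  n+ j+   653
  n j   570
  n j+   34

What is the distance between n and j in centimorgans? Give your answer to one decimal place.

5.3 centimorgans

The two most frequent classes, n+ j+ (653) and n j (570), are the parental types, so the F1 was n+ j+ / n j.
The recombinant classes are n+ j and n j+: 34 + 34 = 68.
Recombination frequency = 68/1291 = 0.0527 ≈ 5.3%, i.e. 5.3 centimorgans.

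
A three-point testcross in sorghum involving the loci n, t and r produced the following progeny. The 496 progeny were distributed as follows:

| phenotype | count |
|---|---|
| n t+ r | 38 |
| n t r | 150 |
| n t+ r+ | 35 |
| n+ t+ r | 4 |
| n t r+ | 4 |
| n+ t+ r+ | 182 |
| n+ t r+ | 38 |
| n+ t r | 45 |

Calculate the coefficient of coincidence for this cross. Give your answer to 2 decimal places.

0.54

The two most frequent reciprocal classes, n t r and n+ t+ r+, are the parental types, so the F1 was n t r / n+ t+ r+.
The two rarest classes, n t r+ and n+ t+ r, are the double crossovers. Comparing them with the parentals, only the r allele has switched, so r is the middle locus and the order is t – r – n.
t–r: (76 + 8)/496 = 0.1694; r–n: (80 + 8)/496 = 0.1774.
Expected DCO frequency = 0.1694 × 0.1774 ≈ 0.03005; observed = 8/496 ≈ 0.01613.
Coefficient of coincidence = 0.01613/0.03005 ≈ 0.54.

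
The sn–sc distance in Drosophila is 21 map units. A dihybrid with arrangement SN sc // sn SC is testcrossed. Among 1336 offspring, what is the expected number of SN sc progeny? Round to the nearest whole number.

A map distance of 21 map units corresponds to a recombination frequency of 0.210.
The F1 is SN sc / sn SC, so SN sc is a parental gamete class with expected frequency (1 − r)/2 = 0.790/2 = 0.3950.
Expected number = 0.3950 × 1336 = 527.72 ≈ 528.

528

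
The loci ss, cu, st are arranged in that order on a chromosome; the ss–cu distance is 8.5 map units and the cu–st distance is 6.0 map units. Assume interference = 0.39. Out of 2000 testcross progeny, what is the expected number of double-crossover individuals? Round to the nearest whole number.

Map distances give recombination frequencies of 0.085 and 0.060 for the two intervals.
With interference 0.39 (so coincidence = 0.61), expected double-crossover frequency = 0.085 × 0.060 × 0.61 = 0.00311.
Expected number = 0.00311 × 2000 = 6.22 ≈ 6.

6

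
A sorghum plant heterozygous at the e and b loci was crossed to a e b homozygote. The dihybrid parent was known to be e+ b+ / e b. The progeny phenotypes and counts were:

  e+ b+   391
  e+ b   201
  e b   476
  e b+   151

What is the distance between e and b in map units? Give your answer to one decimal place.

28.9 map units

The recombinant classes are e+ b and e b+: 201 + 151 = 352.
Recombination frequency = 352/1219 = 0.2888 ≈ 28.9%, i.e. 28.9 map units.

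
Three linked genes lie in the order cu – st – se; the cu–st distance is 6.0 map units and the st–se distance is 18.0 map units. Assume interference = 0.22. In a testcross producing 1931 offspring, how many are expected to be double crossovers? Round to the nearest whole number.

Map distances give recombination frequencies of 0.060 and 0.180 for the two intervals.
With interference 0.22 (so coincidence = 0.78), expected double-crossover frequency = 0.060 × 0.180 × 0.78 = 0.00842.
Expected number = 0.00842 × 1931 = 16.27 ≈ 16.

16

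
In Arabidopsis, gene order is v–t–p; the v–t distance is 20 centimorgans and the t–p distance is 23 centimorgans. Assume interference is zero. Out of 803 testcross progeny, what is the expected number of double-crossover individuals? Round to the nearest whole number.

37

Map distances give recombination frequencies of 0.200 and 0.230 for the two intervals.
With no interference, expected double-crossover frequency = 0.200 × 0.230 = 0.04600.
Expected number = 0.04600 × 803 = 36.94 ≈ 37.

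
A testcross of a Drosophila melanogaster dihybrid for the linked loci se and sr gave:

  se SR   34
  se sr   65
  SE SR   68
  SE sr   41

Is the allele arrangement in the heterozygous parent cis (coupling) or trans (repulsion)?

The two most frequent classes are SE SR (68) and se sr (65); these are the parental (non-recombinant) types.
So the F1 carried SE SR on one chromosome and se sr on the other — the recessive alleles are on the same chromosome (cis / coupling).

cis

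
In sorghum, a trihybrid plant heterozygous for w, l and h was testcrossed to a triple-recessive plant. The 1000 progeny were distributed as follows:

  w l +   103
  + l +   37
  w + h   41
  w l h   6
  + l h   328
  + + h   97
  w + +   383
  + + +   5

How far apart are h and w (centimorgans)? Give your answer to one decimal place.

8.9 centimorgans

The two most frequent reciprocal classes, + l h and w + +, are the parental types, so the F1 was + l h / w + +.
The two rarest classes, w l h and + + +, are the double crossovers. Comparing them with the parentals, only the w allele has switched, so w is the middle locus and the order is h – w – l.
Crossovers in the h–w interval produce the single-crossover classes + l + and w + h (37 + 41 = 78) plus the double crossovers (11).
RF(h–w) = (78 + 11) / 1000 = 89/1000 = 0.0890 → 8.9 centimorgans.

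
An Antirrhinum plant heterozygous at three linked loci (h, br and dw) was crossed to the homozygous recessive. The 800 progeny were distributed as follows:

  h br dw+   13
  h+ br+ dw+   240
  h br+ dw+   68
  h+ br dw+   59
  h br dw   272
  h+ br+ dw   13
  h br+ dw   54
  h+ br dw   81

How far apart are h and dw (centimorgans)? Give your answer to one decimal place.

21.9 centimorgans

The two most frequent reciprocal classes, h br dw and h+ br+ dw+, are the parental types, so the F1 was h br dw / h+ br+ dw+.
The two rarest classes, h br dw+ and h+ br+ dw, are the double crossovers. Comparing them with the parentals, only the dw allele has switched, so dw is the middle locus and the order is h – dw – br.
Crossovers in the h–dw interval produce the single-crossover classes h+ br dw and h br+ dw+ (81 + 68 = 149) plus the double crossovers (26).
RF(h–dw) = (149 + 26) / 800 = 175/800 = 0.2188 → 21.9 centimorgans.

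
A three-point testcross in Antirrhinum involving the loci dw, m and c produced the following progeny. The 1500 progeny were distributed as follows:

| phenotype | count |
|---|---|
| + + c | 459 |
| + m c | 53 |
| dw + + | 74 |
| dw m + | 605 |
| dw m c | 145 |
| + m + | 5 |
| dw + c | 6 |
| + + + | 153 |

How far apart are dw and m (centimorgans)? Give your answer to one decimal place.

The two most frequent reciprocal classes, + + c and dw m +, are the parental types, so the F1 was + + c / dw m +.
The two rarest classes, dw + c and + m +, are the double crossovers. Comparing them with the parentals, only the dw allele has switched, so dw is the middle locus and the order is c – dw – m.
Crossovers in the dw–m interval produce the single-crossover classes + m c and dw + + (53 + 74 = 127) plus the double crossovers (11).
RF(dw–m) = (127 + 11) / 1500 = 138/1500 = 0.0920 → 9.2 centimorgans.

9.2 centimorgans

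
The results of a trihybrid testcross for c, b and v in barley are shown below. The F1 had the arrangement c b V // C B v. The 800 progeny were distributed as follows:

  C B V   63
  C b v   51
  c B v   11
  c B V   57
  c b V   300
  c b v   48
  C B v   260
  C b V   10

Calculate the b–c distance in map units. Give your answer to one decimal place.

The two rarest classes, C b V and c B v, are the double crossovers. Comparing them with the parentals, only the c allele has switched, so c is the middle locus and the order is v – c – b.
Crossovers in the c–b interval produce the single-crossover classes c B V and C b v (57 + 51 = 108) plus the double crossovers (21).
RF(c–b) = (108 + 21) / 800 = 129/800 = 0.1613 → 16.1 map units.

16.1 map units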